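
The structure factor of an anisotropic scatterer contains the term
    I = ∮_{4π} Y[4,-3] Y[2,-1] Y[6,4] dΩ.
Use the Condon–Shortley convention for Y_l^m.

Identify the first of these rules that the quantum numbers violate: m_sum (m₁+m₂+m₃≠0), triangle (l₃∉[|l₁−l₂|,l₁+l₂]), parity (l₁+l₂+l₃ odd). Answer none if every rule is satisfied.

Σmᵢ = 0  ✓
l₃∈[|l₁−l₂|,l₁+l₂]=[2,6], have l₃=6  ✓
Σlᵢ = 12 ⇒ even  ✓

none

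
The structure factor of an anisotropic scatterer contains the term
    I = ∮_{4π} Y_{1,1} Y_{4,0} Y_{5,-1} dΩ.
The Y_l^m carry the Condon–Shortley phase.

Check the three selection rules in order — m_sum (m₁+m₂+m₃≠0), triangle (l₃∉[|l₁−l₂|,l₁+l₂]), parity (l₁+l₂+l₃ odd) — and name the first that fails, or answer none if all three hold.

azimuthal sum: 1 + 0 − 1 = 0  ✓
3 ≤ 5 ≤ 5 (triangle on l)  ✓
L = 1 + 4 + 5 = 10 (even)  ✓

none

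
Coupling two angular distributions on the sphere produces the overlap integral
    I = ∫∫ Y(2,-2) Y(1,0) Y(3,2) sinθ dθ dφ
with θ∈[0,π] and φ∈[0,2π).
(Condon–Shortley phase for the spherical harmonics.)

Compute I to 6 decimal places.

Checks pass: Σm=0; 6 even; l₃=3∈[1,3].
(2·2+1)(2·1+1)(2·3+1) = 105
Δ: 0! 4! 2! / 7! → 1/105
sum: t=0:+1/4 = 1/4
3j²(2 1 3; 0 0 0) = Δ·Π!·Σ² = 3/35  (sign -1)
sum: t=0:+1/24 = 1/24
3j²(2 1 3; -2 0 2) = Δ·Π!·Σ² = 1/21  (sign -1)
combine: 4πI² = 105·3/35·1/21 = 3/7
take √, sign +1: I = 0.18467439

0.184674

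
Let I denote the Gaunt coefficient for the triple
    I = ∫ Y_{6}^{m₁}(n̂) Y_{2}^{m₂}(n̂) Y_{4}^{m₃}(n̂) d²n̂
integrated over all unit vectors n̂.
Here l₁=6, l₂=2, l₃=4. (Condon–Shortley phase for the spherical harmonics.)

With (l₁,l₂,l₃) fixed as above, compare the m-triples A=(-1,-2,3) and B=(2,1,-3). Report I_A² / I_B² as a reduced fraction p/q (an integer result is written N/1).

Same 6,2,4: normalisation and zero-m 3j drop out of the ratio.
A: Δ: 4! 8! 0! / 13! → 1/6435; sum: t=0:+1/120960 = 1/120960; 3j²(6 2 4; -1 -2 3) = Δ·Π!·Σ² = 1/1287  (sign -1)
B: Δ: 4! 8! 0! / 13! → 1/6435; sum: t=3:−1/30240 = -1/30240; 3j²(6 2 4; 2 1 -3) = Δ·Π!·Σ² = 32/6435  (sign +1)
I_A²/I_B² = (1/1287)/(32/6435) = 5/32

5/32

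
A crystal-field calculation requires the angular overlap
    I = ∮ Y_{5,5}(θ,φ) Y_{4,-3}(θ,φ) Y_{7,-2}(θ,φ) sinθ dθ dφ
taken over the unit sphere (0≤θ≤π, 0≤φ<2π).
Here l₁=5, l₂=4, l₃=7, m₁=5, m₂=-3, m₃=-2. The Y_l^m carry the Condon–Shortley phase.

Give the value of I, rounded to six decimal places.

Checks pass: Σm=0; 16 even; l₃=7∈[1,9].
(2·5+1)(2·4+1)(2·7+1) = 1485
Δ: 2! 8! 6! / 17! → 1/6126120
sum: t=0:+1/69120 t=1:−1/20736 t=2:+1/69120 = -1/51840
3j²(5 4 7; 0 0 0) = Δ·Π!·Σ² = 280/21879  (sign +1)
sum: t=0:+1/9676800 = 1/9676800
3j²(5 4 7; 5 -3 -2) = Δ·Π!·Σ² = 27/19448  (sign -1)
combine: 4πI² = 1485·280/21879·27/19448 = 14175/537251
take √, sign -1: I = -0.04582136

-0.045821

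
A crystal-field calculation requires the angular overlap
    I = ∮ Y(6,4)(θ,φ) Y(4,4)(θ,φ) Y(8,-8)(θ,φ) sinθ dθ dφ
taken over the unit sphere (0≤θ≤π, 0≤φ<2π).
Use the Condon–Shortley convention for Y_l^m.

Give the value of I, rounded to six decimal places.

-0.128978

Checks pass: Σm=0; 18 even; l₃=8∈[2,10].
(2·6+1)(2·4+1)(2·8+1) = 1989
Δ: 2! 10! 6! / 19! → 1/23279256
sum: t=0:+1/1658880 t=1:−1/518400 t=2:+1/1658880 = -1/1382400
3j²(6 4 8; 0 0 0) = Δ·Π!·Σ² = 504/46189  (sign -1)
sum: t=2:+1/5225472000 = 1/5225472000
3j²(6 4 8; 4 4 -8) = Δ·Π!·Σ² = 28/2907  (sign +1)
combine: 4πI² = 1989·504/46189·28/2907 = 14112/67507
take √, sign -1: I = -0.12897779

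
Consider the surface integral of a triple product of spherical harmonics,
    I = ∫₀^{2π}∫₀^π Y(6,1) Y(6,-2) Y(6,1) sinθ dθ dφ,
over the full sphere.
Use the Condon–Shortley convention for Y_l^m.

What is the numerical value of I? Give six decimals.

Checks pass: Σm=0; 18 even; l₃=6∈[0,12].
(2·6+1)(2·6+1)(2·6+1) = 2197
Δ: 6! 6! 6! / 19! → 1/325909584
sum: t=0:+1/373248000 t=1:−1/1728000 t=2:+1/110592 t=3:−1/46656 t=4:+1/110592 t=5:−1/1728000 t=6:+1/373248000 = -7/1555200
3j²(6 6 6; 0 0 0) = Δ·Π!·Σ² = 400/46189  (sign -1)
sum: t=0:+1/4147200 t=1:−1/207360 t=2:+1/82944 t=3:−1/207360 t=4:+1/4147200 = 1/345600
3j²(6 6 6; 1 -2 1) = Δ·Π!·Σ² = 420/46189  (sign -1)
combine: 4πI² = 2197·400/46189·420/46189 = 2184000/12623809
take √, sign +1: I = 0.11733462

0.117335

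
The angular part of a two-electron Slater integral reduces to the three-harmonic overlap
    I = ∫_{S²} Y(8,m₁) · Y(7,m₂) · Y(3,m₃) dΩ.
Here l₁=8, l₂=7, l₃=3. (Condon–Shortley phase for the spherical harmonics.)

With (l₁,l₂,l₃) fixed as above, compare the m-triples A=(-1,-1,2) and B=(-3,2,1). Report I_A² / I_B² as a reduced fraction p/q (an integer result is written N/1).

64/77

Same 8,7,3: normalisation and zero-m 3j drop out of the ratio.
A: Δ: 12! 4! 2! / 19! → 1/5290740; sum: t=5:−1/14515200 t=6:+1/6220800 = 1/10886400; 3j²(8 7 3; -1 -1 2) = Δ·Π!·Σ² = 128/12597  (sign -1)
B: Δ: 12! 4! 2! / 19! → 1/5290740; sum: t=7:−1/29030400 t=8:+1/5806080 t=9:−1/17418240 = 1/12441600; 3j²(8 7 3; -3 2 1) = Δ·Π!·Σ² = 154/12597  (sign +1)
I_A²/I_B² = (128/12597)/(154/12597) = 64/77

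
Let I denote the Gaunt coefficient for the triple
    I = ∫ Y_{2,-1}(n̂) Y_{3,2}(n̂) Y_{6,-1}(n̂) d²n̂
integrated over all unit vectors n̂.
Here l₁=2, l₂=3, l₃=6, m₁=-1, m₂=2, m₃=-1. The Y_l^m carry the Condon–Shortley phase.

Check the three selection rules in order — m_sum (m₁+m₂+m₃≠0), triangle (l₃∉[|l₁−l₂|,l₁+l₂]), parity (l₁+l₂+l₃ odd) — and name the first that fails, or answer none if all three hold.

triangle

azimuthal sum: -1 + 2 − 1 = 0  ✓
1 ≤ 6 ≤ 5 (triangle on l)  ✗
L = 2 + 3 + 6 = 11 (odd)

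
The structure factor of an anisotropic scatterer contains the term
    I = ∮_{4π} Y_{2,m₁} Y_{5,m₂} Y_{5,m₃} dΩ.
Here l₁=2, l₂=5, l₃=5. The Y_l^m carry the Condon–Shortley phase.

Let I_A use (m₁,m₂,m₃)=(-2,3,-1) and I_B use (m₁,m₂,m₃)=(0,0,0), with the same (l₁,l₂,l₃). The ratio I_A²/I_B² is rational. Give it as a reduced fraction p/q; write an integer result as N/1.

Shared (l₁,l₂,l₃)=(2,5,5): N and (l;000)² cancel in I_A²/I_B².
A: Δ = 2!·2!·8!/13! = 1/38610; Racah Σ t=2..2: t=2:+1/5760 = 1/5760; ⇒ 3j(2 5 5; -2 3 -1)² = 56/2145, sgn +1
B: Δ = 2!·2!·8!/13! = 1/38610; Racah Σ t=0..2: t=0:+1/2880 t=1:−1/576 t=2:+1/2880 = -1/960; ⇒ 3j(2 5 5; 0 0 0)² = 10/429, sgn +1
I_A²/I_B² = (56/2145)/(10/429) = 28/25

28/25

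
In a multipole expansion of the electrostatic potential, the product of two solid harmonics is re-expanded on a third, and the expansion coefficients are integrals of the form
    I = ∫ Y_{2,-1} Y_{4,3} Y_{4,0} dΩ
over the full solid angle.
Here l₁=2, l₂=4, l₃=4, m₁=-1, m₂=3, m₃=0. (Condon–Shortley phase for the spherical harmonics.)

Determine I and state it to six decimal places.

m-sum = -1 + 3 + 0 = 2 ≠ 0 ⇒ I = 0

0.000000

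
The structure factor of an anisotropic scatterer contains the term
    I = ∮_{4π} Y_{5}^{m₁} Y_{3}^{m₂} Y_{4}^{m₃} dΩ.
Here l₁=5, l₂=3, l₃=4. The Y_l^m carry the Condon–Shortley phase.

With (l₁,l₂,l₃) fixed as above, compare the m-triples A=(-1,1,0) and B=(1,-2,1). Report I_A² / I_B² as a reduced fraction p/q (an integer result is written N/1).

242/625

Same 5,3,4: normalisation and zero-m 3j drop out of the ratio.
A: Δ: 4! 6! 2! / 13! → 1/180180; sum: t=2:+1/384 t=3:−1/216 t=4:+1/2304 = -11/6912; 3j²(5 3 4; -1 1 0) = Δ·Π!·Σ² = 11/1638  (sign -1)
B: Δ: 4! 6! 2! / 13! → 1/180180; sum: t=0:+1/1152 t=1:−1/432 = -5/3456; 3j²(5 3 4; 1 -2 1) = Δ·Π!·Σ² = 625/36036  (sign +1)
I_A²/I_B² = (11/1638)/(625/36036) = 242/625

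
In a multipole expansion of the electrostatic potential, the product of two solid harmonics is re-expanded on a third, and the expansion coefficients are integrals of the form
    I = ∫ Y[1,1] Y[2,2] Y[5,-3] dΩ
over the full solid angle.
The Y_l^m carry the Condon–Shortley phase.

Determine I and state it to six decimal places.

l₃=5 ∉ [1,3] — triangle fails ⇒ I = 0

0.000000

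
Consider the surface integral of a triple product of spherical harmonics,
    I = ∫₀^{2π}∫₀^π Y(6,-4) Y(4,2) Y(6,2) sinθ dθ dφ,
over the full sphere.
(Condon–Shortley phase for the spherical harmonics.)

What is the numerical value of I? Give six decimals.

Rules hold: Σm=0, L=16 even, 2≤6≤10.
N = 13·9·13 = 1521
Δ = 4!·8!·4!/17! = 1/15315300
Racah Σ t=0..4: t=0:+1/829440 t=1:−1/25920 t=2:+1/9216 t=3:−1/25920 t=4:+1/829440 = 7/207360
⇒ 3j(6 4 6; 0 0 0)² = 28/2431, sgn +1
Racah Σ t=2..4: t=2:+1/3870720 t=3:−1/181440 t=4:+1/138240 = 23/11612160
⇒ 3j(6 4 6; -4 2 2)² = 529/204204, sgn +1
4πI² = N·(3j₀)²·(3jₘ)² = 1587/34969
I = +1·√(0.0453831/4π) = 0.06009550

0.060095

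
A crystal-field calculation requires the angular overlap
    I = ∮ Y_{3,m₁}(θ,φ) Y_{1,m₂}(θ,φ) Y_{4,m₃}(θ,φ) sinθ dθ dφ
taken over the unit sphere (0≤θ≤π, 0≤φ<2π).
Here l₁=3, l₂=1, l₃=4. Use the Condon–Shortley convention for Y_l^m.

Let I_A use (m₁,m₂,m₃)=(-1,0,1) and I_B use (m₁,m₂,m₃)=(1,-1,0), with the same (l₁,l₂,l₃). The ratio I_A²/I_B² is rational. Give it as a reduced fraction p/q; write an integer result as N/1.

Shared (l₁,l₂,l₃)=(3,1,4): N and (l;000)² cancel in I_A²/I_B².
A: Δ = 0!·6!·2!/9! = 1/252; Racah Σ t=0..0: t=0:+1/48 = 1/48; ⇒ 3j(3 1 4; -1 0 1)² = 5/84, sgn -1
B: Δ = 0!·6!·2!/9! = 1/252; Racah Σ t=0..0: t=0:+1/96 = 1/96; ⇒ 3j(3 1 4; 1 -1 0)² = 1/42, sgn +1
I_A²/I_B² = (5/84)/(1/42) = 5/2

5/2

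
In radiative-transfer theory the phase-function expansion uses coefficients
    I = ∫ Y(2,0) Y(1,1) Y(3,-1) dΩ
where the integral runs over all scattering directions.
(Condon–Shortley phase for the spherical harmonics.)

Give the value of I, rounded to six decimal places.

Checks pass: Σm=0; 6 even; l₃=3∈[1,3].
(2·2+1)(2·1+1)(2·3+1) = 105
Δ: 0! 4! 2! / 7! → 1/105
sum: t=0:+1/4 = 1/4
3j²(2 1 3; 0 0 0) = Δ·Π!·Σ² = 3/35  (sign -1)
sum: t=0:+1/8 = 1/8
3j²(2 1 3; 0 1 -1) = Δ·Π!·Σ² = 2/35  (sign +1)
combine: 4πI² = 105·3/35·2/35 = 18/35
take √, sign -1: I = -0.20230066

-0.202301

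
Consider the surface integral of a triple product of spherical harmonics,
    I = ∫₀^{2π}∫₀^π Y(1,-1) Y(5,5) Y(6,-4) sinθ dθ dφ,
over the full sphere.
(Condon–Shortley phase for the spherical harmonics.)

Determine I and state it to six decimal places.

Rules hold: Σm=0, L=12 even, 4≤6≤6.
N = 3·11·13 = 429
Δ = 0!·2!·10!/13! = 1/858
Racah Σ t=0..0: t=0:+1/14400 = 1/14400
⇒ 3j(1 5 6; 0 0 0)² = 6/143, sgn +1
Racah Σ t=0..0: t=0:+1/7257600 = 1/7257600
⇒ 3j(1 5 6; -1 5 -4)² = 1/858, sgn +1
4πI² = N·(3j₀)²·(3jₘ)² = 3/143
I = +1·√(0.020979/4π) = 0.04085899

0.040859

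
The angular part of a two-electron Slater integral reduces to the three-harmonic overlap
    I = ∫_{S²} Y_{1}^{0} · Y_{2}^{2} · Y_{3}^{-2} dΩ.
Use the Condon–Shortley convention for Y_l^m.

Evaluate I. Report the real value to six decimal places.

m-sum 0 ✓  L=6 even ✓  1≤3≤3 ✓
Π(2lᵢ+1) = 3×5×7 = 105
triangle coeff Δ(1,2,3) = 1/105
Σ_t [0,0]: t=0:+1/4 = 1/4
(3j)²=3/35 [(1 2 3; 0 0 0)], sign=-1
Σ_t [0,0]: t=0:+1/24 = 1/24
(3j)²=1/21 [(1 2 3; 0 2 -2)], sign=-1
⇒ 4πI² = 3/7
I = (+1)√(3/7/(4π)) = 0.18467439

0.184674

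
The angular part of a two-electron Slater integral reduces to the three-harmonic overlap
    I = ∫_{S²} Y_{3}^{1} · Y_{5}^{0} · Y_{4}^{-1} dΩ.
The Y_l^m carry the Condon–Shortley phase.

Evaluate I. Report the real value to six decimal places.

m-sum 0 ✓  L=12 even ✓  2≤4≤8 ✓
Π(2lᵢ+1) = 7×11×9 = 693
triangle coeff Δ(3,5,4) = 1/180180
Σ_t [1,3]: t=1:−1/576 t=2:+1/144 t=3:−1/576 = 1/288
(3j)²=20/1001 [(3 5 4; 0 0 0)], sign=+1
Σ_t [0,2]: t=0:+1/5760 t=1:−1/288 t=2:+1/288 = 1/5760
(3j)²=1/12012 [(3 5 4; 1 0 -1)], sign=-1
⇒ 4πI² = 15/13013
I = (-1)√(15/13013/(4π)) = -0.00957750

-0.009577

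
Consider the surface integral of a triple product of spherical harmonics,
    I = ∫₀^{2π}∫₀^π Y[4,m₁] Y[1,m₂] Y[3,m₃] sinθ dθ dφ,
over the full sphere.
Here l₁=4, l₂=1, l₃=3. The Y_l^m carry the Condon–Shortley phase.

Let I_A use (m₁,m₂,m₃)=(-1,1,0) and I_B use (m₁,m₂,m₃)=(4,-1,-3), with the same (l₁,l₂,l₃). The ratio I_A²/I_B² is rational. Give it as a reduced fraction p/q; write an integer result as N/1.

Same 4,1,3: normalisation and zero-m 3j drop out of the ratio.
A: Δ: 2! 6! 0! / 9! → 1/252; sum: t=2:+1/72 = 1/72; 3j²(4 1 3; -1 1 0) = Δ·Π!·Σ² = 5/126  (sign -1)
B: Δ: 2! 6! 0! / 9! → 1/252; sum: t=0:+1/1440 = 1/1440; 3j²(4 1 3; 4 -1 -3) = Δ·Π!·Σ² = 1/9  (sign +1)
I_A²/I_B² = (5/126)/(1/9) = 5/14

5/14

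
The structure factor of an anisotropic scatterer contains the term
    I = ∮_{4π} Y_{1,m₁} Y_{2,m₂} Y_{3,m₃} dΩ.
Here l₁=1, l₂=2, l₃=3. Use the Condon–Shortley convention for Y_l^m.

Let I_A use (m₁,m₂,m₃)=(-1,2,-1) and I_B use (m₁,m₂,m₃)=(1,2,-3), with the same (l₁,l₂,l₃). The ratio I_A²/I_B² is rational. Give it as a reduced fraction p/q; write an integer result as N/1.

1/15

Same 1,2,3: normalisation and zero-m 3j drop out of the ratio.
A: Δ: 0! 2! 4! / 7! → 1/105; sum: t=0:+1/48 = 1/48; 3j²(1 2 3; -1 2 -1) = Δ·Π!·Σ² = 1/105  (sign +1)
B: Δ: 0! 2! 4! / 7! → 1/105; sum: t=0:+1/48 = 1/48; 3j²(1 2 3; 1 2 -3) = Δ·Π!·Σ² = 1/7  (sign +1)
I_A²/I_B² = (1/105)/(1/7) = 1/15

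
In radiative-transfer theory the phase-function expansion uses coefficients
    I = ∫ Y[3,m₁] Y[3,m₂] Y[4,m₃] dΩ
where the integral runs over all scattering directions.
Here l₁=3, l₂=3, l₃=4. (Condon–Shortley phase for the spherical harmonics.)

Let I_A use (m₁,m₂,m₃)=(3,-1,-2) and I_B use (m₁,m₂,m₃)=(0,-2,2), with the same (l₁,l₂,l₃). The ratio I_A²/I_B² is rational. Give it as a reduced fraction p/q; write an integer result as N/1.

18/1

Shared (l₁,l₂,l₃)=(3,3,4): N and (l;000)² cancel in I_A²/I_B².
A: Δ = 2!·4!·4!/11! = 1/34650; Racah Σ t=0..0: t=0:+1/192 = 1/192; ⇒ 3j(3 3 4; 3 -1 -2)² = 3/77, sgn +1
B: Δ = 2!·4!·4!/11! = 1/34650; Racah Σ t=0..1: t=0:+1/72 t=1:−1/96 = 1/288; ⇒ 3j(3 3 4; 0 -2 2)² = 1/462, sgn +1
I_A²/I_B² = (3/77)/(1/462) = 18/1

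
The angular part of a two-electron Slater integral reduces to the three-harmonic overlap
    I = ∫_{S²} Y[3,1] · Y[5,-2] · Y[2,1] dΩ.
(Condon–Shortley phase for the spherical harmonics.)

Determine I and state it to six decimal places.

0.245532

Rules hold: Σm=0, L=10 even, 2≤2≤8.
N = 7·11·5 = 385
Δ = 6!·0!·4!/11! = 1/2310
Racah Σ t=3..3: t=3:−1/144 = -1/144
⇒ 3j(3 5 2; 0 0 0)² = 10/231, sgn -1
Racah Σ t=2..2: t=2:+1/288 = 1/288
⇒ 3j(3 5 2; 1 -2 1)² = 1/22, sgn -1
4πI² = N·(3j₀)²·(3jₘ)² = 25/33
I = +1·√(0.757576/4π) = 0.24553200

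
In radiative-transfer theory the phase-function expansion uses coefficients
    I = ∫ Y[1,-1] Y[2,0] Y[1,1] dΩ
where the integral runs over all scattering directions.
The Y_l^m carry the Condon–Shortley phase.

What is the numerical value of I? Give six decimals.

m-sum 0 ✓  L=4 even ✓  1≤1≤3 ✓
Π(2lᵢ+1) = 3×5×3 = 45
triangle coeff Δ(1,2,1) = 1/30
Σ_t [1,1]: t=1:−1/1 = -1/1
(3j)²=2/15 [(1 2 1; 0 0 0)], sign=+1
Σ_t [2,2]: t=2:+1/4 = 1/4
(3j)²=1/30 [(1 2 1; -1 0 1)], sign=+1
⇒ 4πI² = 1/5
I = (+1)√(1/5/(4π)) = 0.12615663

0.126157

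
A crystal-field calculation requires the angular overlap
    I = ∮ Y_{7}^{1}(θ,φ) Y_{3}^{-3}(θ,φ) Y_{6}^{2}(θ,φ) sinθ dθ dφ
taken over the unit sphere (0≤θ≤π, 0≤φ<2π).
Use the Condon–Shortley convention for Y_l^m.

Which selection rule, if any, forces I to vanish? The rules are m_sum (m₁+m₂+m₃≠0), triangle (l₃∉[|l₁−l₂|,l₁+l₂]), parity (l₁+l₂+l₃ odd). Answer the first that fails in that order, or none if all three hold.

m₁+m₂+m₃ = 1 − 3 + 2 = 0  ✓
triangle: |7−3|=4 ≤ l₃=6 ≤ 7+3=10  ✓
parity: l₁+l₂+l₃ = 16 is even  ✓

none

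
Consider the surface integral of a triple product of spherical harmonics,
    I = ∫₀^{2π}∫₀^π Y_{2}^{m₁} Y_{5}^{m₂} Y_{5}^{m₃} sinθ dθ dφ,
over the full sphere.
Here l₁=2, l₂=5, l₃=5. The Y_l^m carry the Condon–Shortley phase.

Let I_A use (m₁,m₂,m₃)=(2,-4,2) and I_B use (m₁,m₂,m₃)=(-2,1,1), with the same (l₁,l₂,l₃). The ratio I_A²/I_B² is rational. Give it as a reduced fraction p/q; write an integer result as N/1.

Shared (l₁,l₂,l₃)=(2,5,5): N and (l;000)² cancel in I_A²/I_B².
A: Δ = 2!·2!·8!/13! = 1/38610; Racah Σ t=0..0: t=0:+1/20160 = 1/20160; ⇒ 3j(2 5 5; 2 -4 2)² = 12/715, sgn -1
B: Δ = 2!·2!·8!/13! = 1/38610; Racah Σ t=2..2: t=2:+1/2304 = 1/2304; ⇒ 3j(2 5 5; -2 1 1)² = 5/143, sgn +1
I_A²/I_B² = (12/715)/(5/143) = 12/25

12/25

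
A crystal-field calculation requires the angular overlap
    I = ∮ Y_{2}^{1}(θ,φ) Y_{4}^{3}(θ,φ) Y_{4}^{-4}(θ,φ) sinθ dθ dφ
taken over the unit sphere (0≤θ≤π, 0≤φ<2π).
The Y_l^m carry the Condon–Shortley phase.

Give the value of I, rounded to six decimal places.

m-sum 0 ✓  L=10 even ✓  2≤4≤6 ✓
Π(2lᵢ+1) = 5×9×9 = 405
triangle coeff Δ(2,4,4) = 1/13860
Σ_t [0,2]: t=0:+1/192 t=1:−1/36 t=2:+1/192 = -5/288
(3j)²=20/693 [(2 4 4; 0 0 0)], sign=-1
Σ_t [1,1]: t=1:−1/1440 = -1/1440
(3j)²=7/165 [(2 4 4; 1 3 -4)], sign=-1
⇒ 4πI² = 60/121
I = (+1)√(60/121/(4π)) = 0.19864517

0.198645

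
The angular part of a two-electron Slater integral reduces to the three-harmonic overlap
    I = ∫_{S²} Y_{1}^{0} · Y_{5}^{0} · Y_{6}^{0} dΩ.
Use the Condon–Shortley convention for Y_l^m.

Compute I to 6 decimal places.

m-sum 0 ✓  L=12 even ✓  4≤6≤6 ✓
Π(2lᵢ+1) = 3×11×13 = 429
triangle coeff Δ(1,5,6) = 1/858
Σ_t [0,0]: t=0:+1/14400 = 1/14400
(3j)²=6/143 [(1 5 6; 0 0 0)], sign=+1
(m-triple is (0,0,0) — same symbol as above.)
⇒ 4πI² = 108/143
I = (+1)√(108/143/(4π)) = 0.24515397

0.245154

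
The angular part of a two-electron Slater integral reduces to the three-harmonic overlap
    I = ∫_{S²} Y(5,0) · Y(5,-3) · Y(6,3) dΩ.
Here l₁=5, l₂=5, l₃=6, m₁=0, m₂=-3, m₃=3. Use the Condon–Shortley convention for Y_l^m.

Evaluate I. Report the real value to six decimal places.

0.132857

Rules hold: Σm=0, L=16 even, 0≤6≤10.
N = 11·11·13 = 1573
Δ = 4!·6!·6!/17! = 1/28588560
Racah Σ t=0..4: t=0:+1/345600 t=1:−1/13824 t=2:+1/5184 t=3:−1/13824 t=4:+1/345600 = 7/129600
⇒ 3j(5 5 6; 0 0 0)² = 80/7293, sgn +1
Racah Σ t=0..2: t=0:+1/138240 t=1:−1/34560 t=2:+1/103680 = -1/82944
⇒ 3j(5 5 6; 0 -3 3)² = 125/9724, sgn +1
4πI² = N·(3j₀)²·(3jₘ)² = 2500/11271
I = +1·√(0.221808/4π) = 0.13285682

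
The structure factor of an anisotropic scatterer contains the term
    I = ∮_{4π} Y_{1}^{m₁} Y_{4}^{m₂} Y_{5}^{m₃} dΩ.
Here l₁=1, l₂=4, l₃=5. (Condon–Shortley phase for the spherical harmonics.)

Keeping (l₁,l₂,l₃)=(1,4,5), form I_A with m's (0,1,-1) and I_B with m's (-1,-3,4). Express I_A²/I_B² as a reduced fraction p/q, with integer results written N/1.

2/3

Shared (l₁,l₂,l₃)=(1,4,5): N and (l;000)² cancel in I_A²/I_B².
A: Δ = 0!·2!·8!/11! = 1/495; Racah Σ t=0..0: t=0:+1/720 = 1/720; ⇒ 3j(1 4 5; 0 1 -1)² = 8/165, sgn +1
B: Δ = 0!·2!·8!/11! = 1/495; Racah Σ t=0..0: t=0:+1/10080 = 1/10080; ⇒ 3j(1 4 5; -1 -3 4)² = 4/55, sgn -1
I_A²/I_B² = (8/165)/(4/55) = 2/3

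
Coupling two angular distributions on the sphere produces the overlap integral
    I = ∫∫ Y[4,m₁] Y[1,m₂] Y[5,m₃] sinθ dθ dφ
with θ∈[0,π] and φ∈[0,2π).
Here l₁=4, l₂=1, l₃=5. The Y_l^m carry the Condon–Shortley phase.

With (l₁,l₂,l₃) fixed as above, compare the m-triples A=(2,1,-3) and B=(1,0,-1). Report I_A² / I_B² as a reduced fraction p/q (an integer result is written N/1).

l's match ⇒ only the (l;m) 3-j factors differ between A and B.
A: triangle coeff Δ(4,1,5) = 1/495; Σ_t [0,0]: t=0:+1/2880 = 1/2880; (3j)²=28/495 [(4 1 5; 2 1 -3)], sign=+1
B: triangle coeff Δ(4,1,5) = 1/495; Σ_t [0,0]: t=0:+1/720 = 1/720; (3j)²=8/165 [(4 1 5; 1 0 -1)], sign=+1
I_A²/I_B² = (28/495)/(8/165) = 7/6

7/6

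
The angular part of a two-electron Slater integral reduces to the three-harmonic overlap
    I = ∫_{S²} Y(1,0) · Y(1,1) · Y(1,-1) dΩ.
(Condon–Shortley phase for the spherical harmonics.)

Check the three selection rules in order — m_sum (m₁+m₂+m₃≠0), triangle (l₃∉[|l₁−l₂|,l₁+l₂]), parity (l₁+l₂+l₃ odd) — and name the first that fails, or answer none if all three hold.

parity

m₁+m₂+m₃ = 0 + 1 − 1 = 0  ✓
triangle: |1−1|=0 ≤ l₃=1 ≤ 1+1=2  ✓
parity: l₁+l₂+l₃ = 3 is odd  ✗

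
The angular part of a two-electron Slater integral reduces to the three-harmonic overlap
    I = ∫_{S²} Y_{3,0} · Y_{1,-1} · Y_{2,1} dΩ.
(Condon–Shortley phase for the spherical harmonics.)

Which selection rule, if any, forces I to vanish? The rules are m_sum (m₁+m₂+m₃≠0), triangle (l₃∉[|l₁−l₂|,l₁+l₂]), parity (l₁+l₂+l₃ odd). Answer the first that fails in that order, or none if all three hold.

none

Σmᵢ = 0  ✓
l₃∈[|l₁−l₂|,l₁+l₂]=[2,4], have l₃=2  ✓
Σlᵢ = 6 ⇒ even  ✓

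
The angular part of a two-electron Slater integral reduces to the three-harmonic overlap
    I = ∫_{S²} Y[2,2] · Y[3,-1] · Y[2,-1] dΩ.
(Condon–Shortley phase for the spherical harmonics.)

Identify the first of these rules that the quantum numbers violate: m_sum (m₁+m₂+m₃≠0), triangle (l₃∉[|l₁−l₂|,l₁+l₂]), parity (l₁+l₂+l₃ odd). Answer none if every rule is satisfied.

parity

Σmᵢ = 0  ✓
l₃∈[|l₁−l₂|,l₁+l₂]=[1,5], have l₃=2  ✓
Σlᵢ = 7 ⇒ odd  ✗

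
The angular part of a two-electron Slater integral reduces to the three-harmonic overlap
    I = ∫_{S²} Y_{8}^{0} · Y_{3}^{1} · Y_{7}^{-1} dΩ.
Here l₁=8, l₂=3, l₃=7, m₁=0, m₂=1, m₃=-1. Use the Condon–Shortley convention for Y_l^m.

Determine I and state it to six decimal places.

m-sum 0 ✓  L=18 even ✓  5≤7≤11 ✓
Π(2lᵢ+1) = 17×7×15 = 1785
triangle coeff Δ(8,3,7) = 1/5290740
Σ_t [1,3]: t=1:−1/7257600 t=2:+1/2073600 t=3:−1/7257600 = 1/4838400
(3j)²=252/20995 [(8 3 7; 0 0 0)], sign=-1
Σ_t [2,4]: t=2:+1/4147200 t=3:−1/3628800 t=4:+1/46448640 = -1/77414400
(3j)²=3/41990 [(8 3 7; 0 1 -1)], sign=-1
⇒ 4πI² = 7938/5185765
I = (+1)√(7938/5185765/(4π)) = 0.01103683

0.011037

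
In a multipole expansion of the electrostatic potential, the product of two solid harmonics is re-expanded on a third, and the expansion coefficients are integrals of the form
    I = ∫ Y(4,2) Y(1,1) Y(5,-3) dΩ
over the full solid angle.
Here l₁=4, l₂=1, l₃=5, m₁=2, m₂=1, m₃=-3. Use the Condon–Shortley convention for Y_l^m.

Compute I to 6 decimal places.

-0.259847

Checks pass: Σm=0; 10 even; l₃=5∈[3,5].
(2·4+1)(2·1+1)(2·5+1) = 297
Δ: 0! 8! 2! / 11! → 1/495
sum: t=0:+1/576 = 1/576
3j²(4 1 5; 0 0 0) = Δ·Π!·Σ² = 5/99  (sign -1)
sum: t=0:+1/2880 = 1/2880
3j²(4 1 5; 2 1 -3) = Δ·Π!·Σ² = 28/495  (sign +1)
combine: 4πI² = 297·5/99·28/495 = 28/33
take √, sign -1: I = -0.25984664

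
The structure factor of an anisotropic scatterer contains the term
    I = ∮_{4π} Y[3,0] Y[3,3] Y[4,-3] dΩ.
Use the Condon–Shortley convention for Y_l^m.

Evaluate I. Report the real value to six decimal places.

0.203551

Rules hold: Σm=0, L=10 even, 0≤4≤6.
N = 7·7·9 = 441
Δ = 2!·4!·4!/11! = 1/34650
Racah Σ t=0..2: t=0:+1/72 t=1:−1/16 t=2:+1/72 = -5/144
⇒ 3j(3 3 4; 0 0 0)² = 2/77, sgn -1
Racah Σ t=2..2: t=2:+1/288 = 1/288
⇒ 3j(3 3 4; 0 3 -3)² = 1/22, sgn -1
4πI² = N·(3j₀)²·(3jₘ)² = 63/121
I = +1·√(0.520661/4π) = 0.20355073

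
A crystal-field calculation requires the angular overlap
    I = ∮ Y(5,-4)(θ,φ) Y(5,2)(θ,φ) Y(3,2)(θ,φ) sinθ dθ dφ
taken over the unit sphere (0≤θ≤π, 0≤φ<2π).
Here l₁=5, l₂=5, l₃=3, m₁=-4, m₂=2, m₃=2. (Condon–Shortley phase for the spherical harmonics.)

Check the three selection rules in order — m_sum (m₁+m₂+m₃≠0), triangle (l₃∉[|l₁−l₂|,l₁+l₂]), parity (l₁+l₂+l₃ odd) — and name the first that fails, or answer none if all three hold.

Σmᵢ = 0  ✓
l₃∈[|l₁−l₂|,l₁+l₂]=[0,10], have l₃=3  ✓
Σlᵢ = 13 ⇒ odd  ✗

parity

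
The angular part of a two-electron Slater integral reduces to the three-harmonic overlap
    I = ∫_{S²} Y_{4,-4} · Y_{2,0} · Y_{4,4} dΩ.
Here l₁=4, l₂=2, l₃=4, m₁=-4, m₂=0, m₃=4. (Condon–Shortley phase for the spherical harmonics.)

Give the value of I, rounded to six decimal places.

-0.229376

m-sum 0 ✓  L=10 even ✓  2≤4≤6 ✓
Π(2lᵢ+1) = 9×5×9 = 405
triangle coeff Δ(4,2,4) = 1/13860
Σ_t [0,2]: t=0:+1/192 t=1:−1/36 t=2:+1/192 = -5/288
(3j)²=20/693 [(4 2 4; 0 0 0)], sign=-1
Σ_t [2,2]: t=2:+1/2880 = 1/2880
(3j)²=28/495 [(4 2 4; -4 0 4)], sign=+1
⇒ 4πI² = 80/121
I = (-1)√(80/121/(4π)) = -0.22937568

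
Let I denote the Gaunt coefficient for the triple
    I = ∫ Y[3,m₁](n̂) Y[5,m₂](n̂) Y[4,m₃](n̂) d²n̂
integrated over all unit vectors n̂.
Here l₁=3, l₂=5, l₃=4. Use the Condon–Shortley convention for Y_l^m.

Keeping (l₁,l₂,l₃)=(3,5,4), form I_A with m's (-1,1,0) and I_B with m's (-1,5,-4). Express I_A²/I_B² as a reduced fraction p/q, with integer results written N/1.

121/588

l's match ⇒ only the (l;m) 3-j factors differ between A and B.
A: triangle coeff Δ(3,5,4) = 1/180180; Σ_t [2,4]: t=2:+1/384 t=3:−1/216 t=4:+1/2304 = -11/6912; (3j)²=11/1638 [(3 5 4; -1 1 0)], sign=-1
B: triangle coeff Δ(3,5,4) = 1/180180; Σ_t [4,4]: t=4:+1/34560 = 1/34560; (3j)²=14/429 [(3 5 4; -1 5 -4)], sign=+1
I_A²/I_B² = (11/1638)/(14/429) = 121/588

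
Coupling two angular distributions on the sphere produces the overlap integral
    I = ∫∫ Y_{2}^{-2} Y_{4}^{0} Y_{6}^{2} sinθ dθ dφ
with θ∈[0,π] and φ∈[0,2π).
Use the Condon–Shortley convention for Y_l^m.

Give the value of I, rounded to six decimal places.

Rules hold: Σm=0, L=12 even, 2≤6≤6.
N = 5·9·13 = 585
Δ = 0!·4!·8!/13! = 1/6435
Racah Σ t=0..0: t=0:+1/2304 = 1/2304
⇒ 3j(2 4 6; 0 0 0)² = 5/143, sgn +1
Racah Σ t=0..0: t=0:+1/13824 = 1/13824
⇒ 3j(2 4 6; -2 0 2)² = 14/1287, sgn +1
4πI² = N·(3j₀)²·(3jₘ)² = 350/1573
I = +1·√(0.222505/4π) = 0.13306527

0.133065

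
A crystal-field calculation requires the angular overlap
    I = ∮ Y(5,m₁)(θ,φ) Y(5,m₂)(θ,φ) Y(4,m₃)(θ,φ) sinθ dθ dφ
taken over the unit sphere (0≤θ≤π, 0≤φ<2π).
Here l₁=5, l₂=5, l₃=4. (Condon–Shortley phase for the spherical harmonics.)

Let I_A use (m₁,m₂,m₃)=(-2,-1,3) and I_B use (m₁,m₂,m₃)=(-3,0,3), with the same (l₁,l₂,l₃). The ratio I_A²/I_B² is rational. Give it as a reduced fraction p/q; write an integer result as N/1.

l's match ⇒ only the (l;m) 3-j factors differ between A and B.
A: triangle coeff Δ(5,5,4) = 1/3153150; Σ_t [3,4]: t=3:−1/5184 t=4:+1/6912 = -1/20736; (3j)²=5/2574 [(5 5 4; -2 -1 3)], sign=+1
B: triangle coeff Δ(5,5,4) = 1/3153150; Σ_t [4,5]: t=4:+1/6912 t=5:−1/17280 = 1/11520; (3j)²=2/143 [(5 5 4; -3 0 3)], sign=-1
I_A²/I_B² = (5/2574)/(2/143) = 5/36

5/36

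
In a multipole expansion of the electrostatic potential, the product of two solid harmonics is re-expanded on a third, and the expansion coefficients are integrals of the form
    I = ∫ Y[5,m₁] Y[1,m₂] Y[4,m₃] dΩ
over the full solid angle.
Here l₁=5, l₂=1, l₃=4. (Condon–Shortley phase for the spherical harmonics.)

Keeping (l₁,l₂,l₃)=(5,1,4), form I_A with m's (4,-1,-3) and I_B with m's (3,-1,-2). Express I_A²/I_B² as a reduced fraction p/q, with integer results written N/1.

9/7

Shared (l₁,l₂,l₃)=(5,1,4): N and (l;000)² cancel in I_A²/I_B².
A: Δ = 2!·8!·0!/11! = 1/495; Racah Σ t=0..0: t=0:+1/10080 = 1/10080; ⇒ 3j(5 1 4; 4 -1 -3)² = 4/55, sgn -1
B: Δ = 2!·8!·0!/11! = 1/495; Racah Σ t=0..0: t=0:+1/2880 = 1/2880; ⇒ 3j(5 1 4; 3 -1 -2)² = 28/495, sgn +1
I_A²/I_B² = (4/55)/(28/495) = 9/7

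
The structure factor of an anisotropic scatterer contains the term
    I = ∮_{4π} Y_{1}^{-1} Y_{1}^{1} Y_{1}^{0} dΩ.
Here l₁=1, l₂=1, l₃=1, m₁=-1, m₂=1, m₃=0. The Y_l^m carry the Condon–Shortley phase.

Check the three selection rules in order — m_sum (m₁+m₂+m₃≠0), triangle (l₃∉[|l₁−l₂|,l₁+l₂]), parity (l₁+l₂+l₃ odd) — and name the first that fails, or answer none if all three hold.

m₁+m₂+m₃ = -1 + 1 + 0 = 0  ✓
triangle: |1−1|=0 ≤ l₃=1 ≤ 1+1=2  ✓
parity: l₁+l₂+l₃ = 3 is odd  ✗

parity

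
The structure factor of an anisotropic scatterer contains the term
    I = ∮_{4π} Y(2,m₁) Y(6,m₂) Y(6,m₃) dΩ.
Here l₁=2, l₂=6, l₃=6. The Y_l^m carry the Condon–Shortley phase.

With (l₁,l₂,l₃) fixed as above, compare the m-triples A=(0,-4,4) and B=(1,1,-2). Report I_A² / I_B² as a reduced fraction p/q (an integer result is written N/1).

1/15

l's match ⇒ only the (l;m) 3-j factors differ between A and B.
A: triangle coeff Δ(2,6,6) = 1/90090; Σ_t [0,2]: t=0:+1/322560 t=1:−1/362880 t=2:+1/14515200 = 1/2419200; (3j)²=2/5005 [(2 6 6; 0 -4 4)], sign=+1
B: triangle coeff Δ(2,6,6) = 1/90090; Σ_t [0,1]: t=0:+1/60480 t=1:−1/34560 = -1/80640; (3j)²=6/1001 [(2 6 6; 1 1 -2)], sign=-1
I_A²/I_B² = (2/5005)/(6/1001) = 1/15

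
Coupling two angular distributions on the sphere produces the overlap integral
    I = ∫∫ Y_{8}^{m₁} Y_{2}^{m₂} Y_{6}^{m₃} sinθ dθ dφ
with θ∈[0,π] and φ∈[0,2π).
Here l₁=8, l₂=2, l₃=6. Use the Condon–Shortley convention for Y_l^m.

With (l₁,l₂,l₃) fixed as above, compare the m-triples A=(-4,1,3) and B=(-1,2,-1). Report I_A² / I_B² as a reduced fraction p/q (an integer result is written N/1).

440/63

Shared (l₁,l₂,l₃)=(8,2,6): N and (l;000)² cancel in I_A²/I_B².
A: Δ = 4!·12!·0!/17! = 1/30940; Racah Σ t=3..3: t=3:−1/13063680 = -1/13063680; ⇒ 3j(8 2 6; -4 1 3)² = 44/1547, sgn +1
B: Δ = 4!·12!·0!/17! = 1/30940; Racah Σ t=4..4: t=4:+1/14515200 = 1/14515200; ⇒ 3j(8 2 6; -1 2 -1)² = 9/2210, sgn -1
I_A²/I_B² = (44/1547)/(9/2210) = 440/63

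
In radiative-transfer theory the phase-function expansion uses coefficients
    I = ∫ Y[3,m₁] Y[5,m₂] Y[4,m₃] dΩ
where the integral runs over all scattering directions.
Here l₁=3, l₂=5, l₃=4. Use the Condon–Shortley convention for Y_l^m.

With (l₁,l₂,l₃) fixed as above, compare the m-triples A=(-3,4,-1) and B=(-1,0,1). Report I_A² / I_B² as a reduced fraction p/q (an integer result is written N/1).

Same 3,5,4: normalisation and zero-m 3j drop out of the ratio.
A: Δ: 4! 2! 6! / 13! → 1/180180; sum: t=4:+1/5760 = 1/5760; 3j²(3 5 4; -3 4 -1) = Δ·Π!·Σ² = 9/286  (sign -1)
B: Δ: 4! 2! 6! / 13! → 1/180180; sum: t=2:+1/288 t=3:−1/288 t=4:+1/5760 = 1/5760; 3j²(3 5 4; -1 0 1) = Δ·Π!·Σ² = 1/12012  (sign -1)
I_A²/I_B² = (9/286)/(1/12012) = 378/1

378/1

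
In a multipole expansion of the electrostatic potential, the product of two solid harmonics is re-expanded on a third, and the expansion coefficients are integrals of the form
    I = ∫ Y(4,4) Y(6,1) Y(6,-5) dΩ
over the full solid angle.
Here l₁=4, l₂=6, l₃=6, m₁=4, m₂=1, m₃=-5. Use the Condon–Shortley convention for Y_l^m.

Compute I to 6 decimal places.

Checks pass: Σm=0; 16 even; l₃=6∈[2,10].
(2·4+1)(2·6+1)(2·6+1) = 1521
Δ: 4! 4! 8! / 17! → 1/15315300
sum: t=0:+1/829440 t=1:−1/25920 t=2:+1/9216 t=3:−1/25920 t=4:+1/829440 = 7/207360
3j²(4 6 6; 0 0 0) = Δ·Π!·Σ² = 28/2431  (sign +1)
sum: t=0:+1/2903040 = 1/2903040
3j²(4 6 6; 4 1 -5) = Δ·Π!·Σ² = 5/663  (sign -1)
combine: 4πI² = 1521·28/2431·5/663 = 420/3179
take √, sign -1: I = -0.10253555

-0.102536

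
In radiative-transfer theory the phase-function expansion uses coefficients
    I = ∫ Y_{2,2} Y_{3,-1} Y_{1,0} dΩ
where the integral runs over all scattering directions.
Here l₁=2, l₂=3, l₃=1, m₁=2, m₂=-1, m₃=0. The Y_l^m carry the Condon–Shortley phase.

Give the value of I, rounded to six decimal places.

0.000000

2 − 1 + 0 = 1 ≠ 0: azimuthal integral kills it; I = 0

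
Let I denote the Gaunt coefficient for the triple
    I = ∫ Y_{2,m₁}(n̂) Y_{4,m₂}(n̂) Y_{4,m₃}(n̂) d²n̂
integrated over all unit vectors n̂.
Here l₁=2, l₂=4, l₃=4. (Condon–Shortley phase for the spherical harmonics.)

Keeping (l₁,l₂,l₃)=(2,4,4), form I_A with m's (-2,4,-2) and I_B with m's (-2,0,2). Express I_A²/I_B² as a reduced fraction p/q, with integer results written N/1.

Shared (l₁,l₂,l₃)=(2,4,4): N and (l;000)² cancel in I_A²/I_B².
A: Δ = 2!·2!·6!/11! = 1/13860; Racah Σ t=2..2: t=2:+1/2880 = 1/2880; ⇒ 3j(2 4 4; -2 4 -2)² = 2/165, sgn +1
B: Δ = 2!·2!·6!/11! = 1/13860; Racah Σ t=2..2: t=2:+1/192 = 1/192; ⇒ 3j(2 4 4; -2 0 2)² = 3/77, sgn +1
I_A²/I_B² = (2/165)/(3/77) = 14/45

14/45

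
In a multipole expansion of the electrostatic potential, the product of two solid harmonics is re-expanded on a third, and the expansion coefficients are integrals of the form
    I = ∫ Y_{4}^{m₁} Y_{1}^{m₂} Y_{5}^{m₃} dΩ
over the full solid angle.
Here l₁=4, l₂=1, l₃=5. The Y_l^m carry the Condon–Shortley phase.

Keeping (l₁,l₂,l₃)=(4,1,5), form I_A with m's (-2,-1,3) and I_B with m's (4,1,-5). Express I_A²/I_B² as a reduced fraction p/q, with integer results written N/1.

28/45

Shared (l₁,l₂,l₃)=(4,1,5): N and (l;000)² cancel in I_A²/I_B².
A: Δ = 0!·8!·2!/11! = 1/495; Racah Σ t=0..0: t=0:+1/2880 = 1/2880; ⇒ 3j(4 1 5; -2 -1 3)² = 28/495, sgn +1
B: Δ = 0!·8!·2!/11! = 1/495; Racah Σ t=0..0: t=0:+1/80640 = 1/80640; ⇒ 3j(4 1 5; 4 1 -5)² = 1/11, sgn +1
I_A²/I_B² = (28/495)/(1/11) = 28/45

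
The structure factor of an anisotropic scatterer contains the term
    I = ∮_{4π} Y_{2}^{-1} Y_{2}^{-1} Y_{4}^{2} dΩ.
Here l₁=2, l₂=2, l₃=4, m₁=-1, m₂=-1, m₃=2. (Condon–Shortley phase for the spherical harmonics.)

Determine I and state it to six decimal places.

m-sum 0 ✓  L=8 even ✓  0≤4≤4 ✓
Π(2lᵢ+1) = 5×5×9 = 225
triangle coeff Δ(2,2,4) = 1/630
Σ_t [0,0]: t=0:+1/16 = 1/16
(3j)²=2/35 [(2 2 4; 0 0 0)], sign=+1
Σ_t [0,0]: t=0:+1/36 = 1/36
(3j)²=4/63 [(2 2 4; -1 -1 2)], sign=+1
⇒ 4πI² = 40/49
I = (+1)√(40/49/(4π)) = 0.25487487

0.254875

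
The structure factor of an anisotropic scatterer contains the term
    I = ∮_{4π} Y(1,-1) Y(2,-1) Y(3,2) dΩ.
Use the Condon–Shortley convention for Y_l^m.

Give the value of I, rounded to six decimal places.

0.261169

m-sum 0 ✓  L=6 even ✓  1≤3≤3 ✓
Π(2lᵢ+1) = 3×5×7 = 105
triangle coeff Δ(1,2,3) = 1/105
Σ_t [0,0]: t=0:+1/4 = 1/4
(3j)²=3/35 [(1 2 3; 0 0 0)], sign=-1
Σ_t [0,0]: t=0:+1/12 = 1/12
(3j)²=2/21 [(1 2 3; -1 -1 2)], sign=-1
⇒ 4πI² = 6/7
I = (+1)√(6/7/(4π)) = 0.26116903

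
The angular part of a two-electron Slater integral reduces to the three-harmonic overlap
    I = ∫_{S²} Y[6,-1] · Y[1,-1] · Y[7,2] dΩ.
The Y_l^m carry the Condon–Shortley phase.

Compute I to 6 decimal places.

Rules hold: Σm=0, L=14 even, 5≤7≤7.
N = 13·3·15 = 585
Δ = 0!·12!·2!/15! = 1/1365
Racah Σ t=0..0: t=0:+1/518400 = 1/518400
⇒ 3j(6 1 7; 0 0 0)² = 7/195, sgn -1
Racah Σ t=0..0: t=0:+1/1209600 = 1/1209600
⇒ 3j(6 1 7; -1 -1 2)² = 12/455, sgn -1
4πI² = N·(3j₀)²·(3jₘ)² = 36/65
I = +1·√(0.553846/4π) = 0.20993732

0.209937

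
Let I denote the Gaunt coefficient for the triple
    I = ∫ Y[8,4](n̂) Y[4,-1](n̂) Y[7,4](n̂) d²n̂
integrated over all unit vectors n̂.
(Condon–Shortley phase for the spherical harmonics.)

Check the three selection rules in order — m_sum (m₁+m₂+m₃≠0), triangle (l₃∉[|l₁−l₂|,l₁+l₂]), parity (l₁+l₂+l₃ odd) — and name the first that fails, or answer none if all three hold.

azimuthal sum: 4 − 1 + 4 = 7  ✗
4 ≤ 7 ≤ 12 (triangle on l)
L = 8 + 4 + 7 = 19 (odd)

m_sum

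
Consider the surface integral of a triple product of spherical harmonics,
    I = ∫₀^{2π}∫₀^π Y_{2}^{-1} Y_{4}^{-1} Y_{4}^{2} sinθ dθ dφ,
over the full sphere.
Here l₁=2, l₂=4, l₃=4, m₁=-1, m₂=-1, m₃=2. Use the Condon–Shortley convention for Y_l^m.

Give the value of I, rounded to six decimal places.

Checks pass: Σm=0; 10 even; l₃=4∈[2,6].
(2·2+1)(2·4+1)(2·4+1) = 405
Δ: 2! 2! 6! / 11! → 1/13860
sum: t=0:+1/192 t=1:−1/36 t=2:+1/192 = -5/288
3j²(2 4 4; 0 0 0) = Δ·Π!·Σ² = 20/693  (sign -1)
sum: t=1:−1/96 t=2:+1/240 = -1/160
3j²(2 4 4; -1 -1 2) = Δ·Π!·Σ² = 27/1540  (sign -1)
combine: 4πI² = 405·20/693·27/1540 = 1215/5929
take √, sign +1: I = 0.12770047

0.127700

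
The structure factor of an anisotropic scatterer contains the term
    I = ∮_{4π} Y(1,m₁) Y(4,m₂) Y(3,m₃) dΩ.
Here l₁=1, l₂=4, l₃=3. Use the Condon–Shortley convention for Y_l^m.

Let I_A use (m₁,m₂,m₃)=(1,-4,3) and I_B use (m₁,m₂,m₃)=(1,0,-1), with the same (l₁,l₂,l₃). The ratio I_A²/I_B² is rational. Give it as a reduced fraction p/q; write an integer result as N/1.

14/3

l's match ⇒ only the (l;m) 3-j factors differ between A and B.
A: triangle coeff Δ(1,4,3) = 1/252; Σ_t [0,0]: t=0:+1/1440 = 1/1440; (3j)²=1/9 [(1 4 3; 1 -4 3)], sign=+1
B: triangle coeff Δ(1,4,3) = 1/252; Σ_t [0,0]: t=0:+1/96 = 1/96; (3j)²=1/42 [(1 4 3; 1 0 -1)], sign=+1
I_A²/I_B² = (1/9)/(1/42) = 14/3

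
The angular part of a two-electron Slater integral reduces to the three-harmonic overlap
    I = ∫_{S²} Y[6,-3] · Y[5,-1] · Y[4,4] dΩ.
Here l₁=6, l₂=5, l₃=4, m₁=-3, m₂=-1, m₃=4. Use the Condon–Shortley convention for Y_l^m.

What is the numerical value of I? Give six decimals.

Σlᵢ=15 odd — θ-integrand is odd under cosθ→−cosθ; I=0

0.000000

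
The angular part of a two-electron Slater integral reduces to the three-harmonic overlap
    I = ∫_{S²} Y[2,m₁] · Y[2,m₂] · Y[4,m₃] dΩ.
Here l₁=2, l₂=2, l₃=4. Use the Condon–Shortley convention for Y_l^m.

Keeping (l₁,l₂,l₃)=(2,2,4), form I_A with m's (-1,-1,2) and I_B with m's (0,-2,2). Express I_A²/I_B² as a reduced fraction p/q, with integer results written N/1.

8/3

l's match ⇒ only the (l;m) 3-j factors differ between A and B.
A: triangle coeff Δ(2,2,4) = 1/630; Σ_t [0,0]: t=0:+1/36 = 1/36; (3j)²=4/63 [(2 2 4; -1 -1 2)], sign=+1
B: triangle coeff Δ(2,2,4) = 1/630; Σ_t [0,0]: t=0:+1/96 = 1/96; (3j)²=1/42 [(2 2 4; 0 -2 2)], sign=+1
I_A²/I_B² = (4/63)/(1/42) = 8/3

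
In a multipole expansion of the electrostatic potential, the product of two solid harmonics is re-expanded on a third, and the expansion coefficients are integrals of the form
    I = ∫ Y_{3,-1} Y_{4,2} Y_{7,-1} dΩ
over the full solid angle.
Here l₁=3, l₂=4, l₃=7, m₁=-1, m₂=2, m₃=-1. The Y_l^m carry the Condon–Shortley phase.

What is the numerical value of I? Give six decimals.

Rules hold: Σm=0, L=14 even, 1≤7≤7.
N = 7·9·15 = 945
Δ = 0!·6!·8!/15! = 1/45045
Racah Σ t=0..0: t=0:+1/20736 = 1/20736
⇒ 3j(3 4 7; 0 0 0)² = 35/1287, sgn -1
Racah Σ t=0..0: t=0:+1/69120 = 1/69120
⇒ 3j(3 4 7; -1 2 -1)² = 4/429, sgn +1
4πI² = N·(3j₀)²·(3jₘ)² = 4900/20449
I = -1·√(0.239621/4π) = -0.13808836

-0.138088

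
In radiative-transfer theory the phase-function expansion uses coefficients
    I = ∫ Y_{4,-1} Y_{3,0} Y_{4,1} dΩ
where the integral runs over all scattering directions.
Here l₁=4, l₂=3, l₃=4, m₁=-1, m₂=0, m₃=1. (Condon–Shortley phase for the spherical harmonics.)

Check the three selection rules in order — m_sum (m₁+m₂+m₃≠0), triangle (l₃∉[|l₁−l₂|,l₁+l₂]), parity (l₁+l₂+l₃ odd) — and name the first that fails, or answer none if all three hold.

parity

m₁+m₂+m₃ = -1 + 0 + 1 = 0  ✓
triangle: |4−3|=1 ≤ l₃=4 ≤ 4+3=7  ✓
parity: l₁+l₂+l₃ = 11 is odd  ✗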